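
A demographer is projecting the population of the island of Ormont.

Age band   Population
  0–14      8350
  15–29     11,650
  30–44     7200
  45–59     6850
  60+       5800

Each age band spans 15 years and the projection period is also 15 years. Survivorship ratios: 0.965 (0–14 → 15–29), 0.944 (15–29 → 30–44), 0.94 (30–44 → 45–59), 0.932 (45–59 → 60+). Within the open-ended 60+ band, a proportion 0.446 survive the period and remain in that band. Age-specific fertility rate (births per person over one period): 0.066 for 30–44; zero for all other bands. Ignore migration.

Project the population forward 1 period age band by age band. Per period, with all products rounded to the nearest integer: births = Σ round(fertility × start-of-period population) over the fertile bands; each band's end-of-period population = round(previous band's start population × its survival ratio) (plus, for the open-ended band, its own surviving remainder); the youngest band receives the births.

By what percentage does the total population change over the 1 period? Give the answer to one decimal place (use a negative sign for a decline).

— Period 1 —
Births: 7200 * 0.066 = 475
15–29: 8350 * 0.965 = 8058
30–44: 11650 * 0.944 = 10998
45–59: 7200 * 0.94 = 6768
60+: 6850 * 0.932 + 5800 * 0.446 = 6384 + 2587 = 8971
End of period: [475, 8058, 10998, 6768, 8971]
Total: 39850 → 35270; change = -4580; percentage change = -11.5%

-11.5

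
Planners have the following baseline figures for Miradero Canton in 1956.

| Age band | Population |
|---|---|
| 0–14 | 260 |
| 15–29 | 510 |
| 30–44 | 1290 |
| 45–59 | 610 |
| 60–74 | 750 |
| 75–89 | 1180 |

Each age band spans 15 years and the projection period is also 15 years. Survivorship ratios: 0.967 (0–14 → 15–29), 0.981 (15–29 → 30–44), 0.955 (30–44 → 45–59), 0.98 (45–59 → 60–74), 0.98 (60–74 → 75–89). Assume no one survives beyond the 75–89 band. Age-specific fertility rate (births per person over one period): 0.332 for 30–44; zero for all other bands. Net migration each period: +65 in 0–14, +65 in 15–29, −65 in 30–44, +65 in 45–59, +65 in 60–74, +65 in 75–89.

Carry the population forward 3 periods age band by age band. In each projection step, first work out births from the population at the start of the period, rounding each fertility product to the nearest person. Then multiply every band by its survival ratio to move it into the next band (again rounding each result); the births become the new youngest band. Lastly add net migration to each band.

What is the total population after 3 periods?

3088

— Period 1 —
Births: 1290 × 0.332 = 428
15–29: 260 × 0.967 = 251
30–44: 510 × 0.981 = 500
45–59: 1290 × 0.955 = 1232
60–74: 610 × 0.98 = 598
75–89: 750 × 0.98 = 735
Net migration: 0–14 + 65 → 493; 15–29 + 65 → 316; 30–44 − 65 → 435; 45–59 + 65 → 1297; 60–74 + 65 → 663; 75–89 + 65 → 800
→ [493, 316, 435, 1297, 663, 800]
— Period 2 —
Births: 435 × 0.332 = 144
15–29: 493 × 0.967 = 477
30–44: 316 × 0.981 = 310
45–59: 435 × 0.955 = 415
60–74: 1297 × 0.98 = 1271
75–89: 663 × 0.98 = 650
Net migration: 0–14 + 65 → 209; 15–29 + 65 → 542; 30–44 − 65 → 245; 45–59 + 65 → 480; 60–74 + 65 → 1336; 75–89 + 65 → 715
→ [209, 542, 245, 480, 1336, 715]
— Period 3 —
Births: 245 × 0.332 = 81
15–29: 209 × 0.967 = 202
30–44: 542 × 0.981 = 532
45–59: 245 × 0.955 = 234
60–74: 480 × 0.98 = 470
75–89: 1336 × 0.98 = 1309
Net migration: 0–14 + 65 → 146; 15–29 + 65 → 267; 30–44 − 65 → 467; 45–59 + 65 → 299; 60–74 + 65 → 535; 75–89 + 65 → 1374
→ [146, 267, 467, 299, 535, 1374]
Total after period 3: 146 + 267 + 467 + 299 + 535 + 1374 = 3088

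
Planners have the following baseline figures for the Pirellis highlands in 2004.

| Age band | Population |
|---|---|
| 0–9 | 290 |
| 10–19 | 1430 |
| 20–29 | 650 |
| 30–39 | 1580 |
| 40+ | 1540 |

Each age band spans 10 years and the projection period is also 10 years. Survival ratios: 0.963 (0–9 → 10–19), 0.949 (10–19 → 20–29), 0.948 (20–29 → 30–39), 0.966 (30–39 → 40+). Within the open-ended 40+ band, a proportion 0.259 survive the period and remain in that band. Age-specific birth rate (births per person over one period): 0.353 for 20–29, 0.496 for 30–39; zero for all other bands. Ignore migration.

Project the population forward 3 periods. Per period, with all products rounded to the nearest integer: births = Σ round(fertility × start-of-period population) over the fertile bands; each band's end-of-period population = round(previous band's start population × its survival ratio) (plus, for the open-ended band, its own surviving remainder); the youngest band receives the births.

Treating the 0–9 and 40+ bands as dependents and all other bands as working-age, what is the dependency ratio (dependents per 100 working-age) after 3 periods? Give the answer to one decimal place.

Period 1:
Births: 650 × 0.353 = 229, 1580 × 0.496 = 784 → total 1013
10–19: 290 × 0.963 = 279
20–29: 1430 × 0.949 = 1357
30–39: 650 × 0.948 = 616
40+: 1580 × 0.966 + 1540 × 0.259 = 1526 + 399 = 1925
→ [1013, 279, 1357, 616, 1925]
Period 2:
Births: 1357 × 0.353 = 479, 616 × 0.496 = 306 → total 785
10–19: 1013 × 0.963 = 976
20–29: 279 × 0.949 = 265
30–39: 1357 × 0.948 = 1286
40+: 616 × 0.966 + 1925 × 0.259 = 595 + 499 = 1094
→ [785, 976, 265, 1286, 1094]
Period 3:
Births: 265 × 0.353 = 94, 1286 × 0.496 = 638 → total 732
10–19: 785 × 0.963 = 756
20–29: 976 × 0.949 = 926
30–39: 265 × 0.948 = 251
40+: 1286 × 0.966 + 1094 × 0.259 = 1242 + 283 = 1525
→ [732, 756, 926, 251, 1525]
Dependents (band 0–9 + band 40+) = 732 + 1525 = 2257; working-age = 1933; ratio = 2257/1933 × 100 = 116.8

116.8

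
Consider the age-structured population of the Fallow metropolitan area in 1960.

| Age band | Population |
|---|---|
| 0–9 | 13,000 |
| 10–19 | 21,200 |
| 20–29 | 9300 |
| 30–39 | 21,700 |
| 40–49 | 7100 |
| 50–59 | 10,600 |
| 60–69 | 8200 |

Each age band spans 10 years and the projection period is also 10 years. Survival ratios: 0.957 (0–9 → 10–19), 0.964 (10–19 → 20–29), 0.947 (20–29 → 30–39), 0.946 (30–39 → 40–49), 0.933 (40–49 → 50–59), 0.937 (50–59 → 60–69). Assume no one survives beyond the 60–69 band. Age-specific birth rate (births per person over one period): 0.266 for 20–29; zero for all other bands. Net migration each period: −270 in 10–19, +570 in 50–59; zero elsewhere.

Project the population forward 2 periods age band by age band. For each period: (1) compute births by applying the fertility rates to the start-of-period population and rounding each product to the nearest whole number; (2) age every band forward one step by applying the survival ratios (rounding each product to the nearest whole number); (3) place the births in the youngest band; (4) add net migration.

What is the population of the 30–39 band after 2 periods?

(Groups numbered youngest = 1 to oldest = 7.)
[period 1]
Births: 9300 × 0.266 = 2474
Group 2: 13000 × 0.957 = 12441
Group 3: 21200 × 0.964 = 20437
Group 4: 9300 × 0.947 = 8807
Group 5: 21700 × 0.946 = 20528
Group 6: 7100 × 0.933 = 6624
Group 7: 10600 × 0.937 = 9932
Net migration: Group 2 − 270 → 12171; Group 6 + 570 → 7194
Population now: 0–9=2474, 10–19=12171, 20–29=20437, 30–39=8807, 40–49=20528, 50–59=7194, 60–69=9932
[period 2]
Births: 20437 × 0.266 = 5436
Group 2: 2474 × 0.957 = 2368
Group 3: 12171 × 0.964 = 11733
Group 4: 20437 × 0.947 = 19354
Group 5: 8807 × 0.946 = 8331
Group 6: 20528 × 0.933 = 19153
Group 7: 7194 × 0.937 = 6741
Net migration: Group 2 − 270 → 2098; Group 6 + 570 → 19723
Population now: 0–9=5436, 10–19=2098, 20–29=11733, 30–39=19354, 40–49=8331, 50–59=19723, 60–69=6741

19354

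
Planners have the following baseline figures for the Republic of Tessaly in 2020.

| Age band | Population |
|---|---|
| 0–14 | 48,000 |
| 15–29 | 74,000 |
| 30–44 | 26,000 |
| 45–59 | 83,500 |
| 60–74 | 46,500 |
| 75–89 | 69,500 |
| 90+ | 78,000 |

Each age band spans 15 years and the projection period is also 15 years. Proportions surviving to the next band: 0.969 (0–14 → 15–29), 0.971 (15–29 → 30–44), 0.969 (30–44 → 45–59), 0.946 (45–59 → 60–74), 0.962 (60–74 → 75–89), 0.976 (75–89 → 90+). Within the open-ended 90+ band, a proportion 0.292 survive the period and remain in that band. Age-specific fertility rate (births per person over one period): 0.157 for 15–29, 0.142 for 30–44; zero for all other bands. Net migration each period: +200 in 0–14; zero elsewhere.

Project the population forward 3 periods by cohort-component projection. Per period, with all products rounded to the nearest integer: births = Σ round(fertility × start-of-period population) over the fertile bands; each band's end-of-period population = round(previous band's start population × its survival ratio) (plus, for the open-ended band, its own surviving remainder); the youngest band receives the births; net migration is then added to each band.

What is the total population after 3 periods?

Call the groups 1 to 7, youngest first.
After projecting period 1:
Births: 74000 × 0.157 = 11618 ; 26000 × 0.142 = 3692 → total 15310
Group 2: 48000 × 0.969 = 46512
Group 3: 74000 × 0.971 = 71854
Group 4: 26000 × 0.969 = 25194
Group 5: 83500 × 0.946 = 78991
Group 6: 46500 × 0.962 = 44733
Group 7: 69500 × 0.976 + 78000 × 0.292 = 67832 + 22776 = 90608
Net migration: Group 1 + 200 → 15510
End of period: [15510, 46512, 71854, 25194, 78991, 44733, 90608]
After projecting period 2:
Births: 46512 × 0.157 = 7302 ; 71854 × 0.142 = 10203 → total 17505
Group 2: 15510 × 0.969 = 15029
Group 3: 46512 × 0.971 = 45163
Group 4: 71854 × 0.969 = 69627
Group 5: 25194 × 0.946 = 23834
Group 6: 78991 × 0.962 = 75989
Group 7: 44733 × 0.976 + 90608 × 0.292 = 43659 + 26458 = 70117
Net migration: Group 1 + 200 → 17705
End of period: [17705, 15029, 45163, 69627, 23834, 75989, 70117]
After projecting period 3:
Births: 15029 × 0.157 = 2360 ; 45163 × 0.142 = 6413 → total 8773
Group 2: 17705 × 0.969 = 17156
Group 3: 15029 × 0.971 = 14593
Group 4: 45163 × 0.969 = 43763
Group 5: 69627 × 0.946 = 65867
Group 6: 23834 × 0.962 = 22928
Group 7: 75989 × 0.976 + 70117 × 0.292 = 74165 + 20474 = 94639
Net migration: Group 1 + 200 → 8973
End of period: [8973, 17156, 14593, 43763, 65867, 22928, 94639]
Total after period 3: 8973 + 17156 + 14593 + 43763 + 65867 + 22928 + 94639 = 267919

267919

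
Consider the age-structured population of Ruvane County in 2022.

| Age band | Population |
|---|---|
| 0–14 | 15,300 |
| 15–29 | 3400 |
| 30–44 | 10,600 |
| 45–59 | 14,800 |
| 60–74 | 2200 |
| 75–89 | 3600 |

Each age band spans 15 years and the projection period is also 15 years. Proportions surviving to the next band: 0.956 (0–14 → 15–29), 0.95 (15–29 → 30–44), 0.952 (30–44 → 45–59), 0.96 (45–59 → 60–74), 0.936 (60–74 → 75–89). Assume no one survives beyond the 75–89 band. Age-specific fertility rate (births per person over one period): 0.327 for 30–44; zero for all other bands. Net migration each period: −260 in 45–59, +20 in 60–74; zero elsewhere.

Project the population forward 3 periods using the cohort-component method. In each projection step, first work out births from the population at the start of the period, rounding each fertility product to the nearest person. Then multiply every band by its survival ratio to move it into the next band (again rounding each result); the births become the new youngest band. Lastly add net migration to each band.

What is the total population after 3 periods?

33245

Numbering the bands 1..6 from youngest to oldest:
Period 1:
Births: 10600 × 0.327 = 3466
Band 2: 15300 × 0.956 = 14627
Band 3: 3400 × 0.95 = 3230
Band 4: 10600 × 0.952 = 10091
Band 5: 14800 × 0.96 = 14208
Band 6: 2200 × 0.936 = 2059
Net migration: Band 4 − 260 → 9831; Band 5 + 20 → 14228
End of period: [3466, 14627, 3230, 9831, 14228, 2059]
Period 2:
Births: 3230 × 0.327 = 1056
Band 2: 3466 × 0.956 = 3313
Band 3: 14627 × 0.95 = 13896
Band 4: 3230 × 0.952 = 3075
Band 5: 9831 × 0.96 = 9438
Band 6: 14228 × 0.936 = 13317
Net migration: Band 4 − 260 → 2815; Band 5 + 20 → 9458
End of period: [1056, 3313, 13896, 2815, 9458, 13317]
Period 3:
Births: 13896 × 0.327 = 4544
Band 2: 1056 × 0.956 = 1010
Band 3: 3313 × 0.95 = 3147
Band 4: 13896 × 0.952 = 13229
Band 5: 2815 × 0.96 = 2702
Band 6: 9458 × 0.936 = 8853
Net migration: Band 4 − 260 → 12969; Band 5 + 20 → 2722
End of period: [4544, 1010, 3147, 12969, 2722, 8853]
Total after period 3: 4544 + 1010 + 3147 + 12969 + 2722 + 8853 = 33245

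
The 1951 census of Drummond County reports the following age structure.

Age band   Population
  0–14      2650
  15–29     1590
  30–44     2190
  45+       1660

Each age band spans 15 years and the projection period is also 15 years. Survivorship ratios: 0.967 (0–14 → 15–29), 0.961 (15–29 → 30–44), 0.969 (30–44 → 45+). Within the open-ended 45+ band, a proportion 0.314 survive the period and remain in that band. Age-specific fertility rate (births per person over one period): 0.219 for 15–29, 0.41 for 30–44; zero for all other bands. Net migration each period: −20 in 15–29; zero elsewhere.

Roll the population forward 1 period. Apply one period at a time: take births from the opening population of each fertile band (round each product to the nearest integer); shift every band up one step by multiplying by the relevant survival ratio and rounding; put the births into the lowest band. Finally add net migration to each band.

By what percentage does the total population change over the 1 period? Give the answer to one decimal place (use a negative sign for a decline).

After projecting period 1:
Births: 1590 × 0.219 = 348 ; 2190 × 0.41 = 898 ⇒ total 1246
15–29: 2650 × 0.967 = 2563
30–44: 1590 × 0.961 = 1528
45+: 2190 × 0.969 + 1660 × 0.314 = 2122 + 521 = 2643
Net migration: 15–29 − 20 → 2543
End of period: [1246, 2543, 1528, 2643]
Total: 8090 → 7960; change = -130; percentage change = -1.6%

-1.6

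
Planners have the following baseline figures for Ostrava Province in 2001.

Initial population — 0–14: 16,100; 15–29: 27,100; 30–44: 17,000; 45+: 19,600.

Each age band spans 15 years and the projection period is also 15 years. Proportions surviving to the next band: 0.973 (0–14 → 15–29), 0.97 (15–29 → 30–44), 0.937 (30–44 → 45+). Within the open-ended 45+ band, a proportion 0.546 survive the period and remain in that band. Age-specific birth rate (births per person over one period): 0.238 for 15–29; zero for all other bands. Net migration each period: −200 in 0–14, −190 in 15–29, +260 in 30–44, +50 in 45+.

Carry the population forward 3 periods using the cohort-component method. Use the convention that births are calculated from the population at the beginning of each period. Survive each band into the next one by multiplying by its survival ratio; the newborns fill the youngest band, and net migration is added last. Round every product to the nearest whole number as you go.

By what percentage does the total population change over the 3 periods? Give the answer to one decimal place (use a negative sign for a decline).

-42.0

— Period 1 —
Births: 27100 * 0.238 = 6450
15–29: 16100 * 0.973 = 15665
30–44: 27100 * 0.97 = 26287
45+: 17000 * 0.937 + 19600 * 0.546 = 15929 + 10702 = 26631
Net migration: 0–14 − 200 → 6250; 15–29 − 190 → 15475; 30–44 + 260 → 26547; 45+ + 50 → 26681
End of period: [6250, 15475, 26547, 26681]
— Period 2 —
Births: 15475 * 0.238 = 3683
15–29: 6250 * 0.973 = 6081
30–44: 15475 * 0.97 = 15011
45+: 26547 * 0.937 + 26681 * 0.546 = 24875 + 14568 = 39443
Net migration: 0–14 − 200 → 3483; 15–29 − 190 → 5891; 30–44 + 260 → 15271; 45+ + 50 → 39493
End of period: [3483, 5891, 15271, 39493]
— Period 3 —
Births: 5891 * 0.238 = 1402
15–29: 3483 * 0.973 = 3389
30–44: 5891 * 0.97 = 5714
45+: 15271 * 0.937 + 39493 * 0.546 = 14309 + 21563 = 35872
Net migration: 0–14 − 200 → 1202; 15–29 − 190 → 3199; 30–44 + 260 → 5974; 45+ + 50 → 35922
End of period: [1202, 3199, 5974, 35922]
Total: 79800 → 46297; change = -33503; percentage change = -42.0%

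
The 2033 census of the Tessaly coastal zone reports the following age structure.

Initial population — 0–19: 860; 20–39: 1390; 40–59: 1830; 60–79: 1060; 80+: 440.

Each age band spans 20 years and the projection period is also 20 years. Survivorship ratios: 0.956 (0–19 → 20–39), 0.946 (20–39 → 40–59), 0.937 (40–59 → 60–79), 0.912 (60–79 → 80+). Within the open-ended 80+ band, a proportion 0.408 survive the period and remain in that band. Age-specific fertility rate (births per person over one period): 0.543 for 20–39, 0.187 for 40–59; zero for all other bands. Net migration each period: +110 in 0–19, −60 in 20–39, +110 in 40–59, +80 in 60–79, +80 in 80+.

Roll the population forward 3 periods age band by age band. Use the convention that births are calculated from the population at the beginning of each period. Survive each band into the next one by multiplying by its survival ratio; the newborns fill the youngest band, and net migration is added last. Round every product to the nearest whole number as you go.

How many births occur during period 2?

680

Period 1:
Births: 1390 × 0.543 = 755, 1830 × 0.187 = 342 → 1097
20–39: 860 × 0.956 = 822
40–59: 1390 × 0.946 = 1315
60–79: 1830 × 0.937 = 1715
80+: 1060 × 0.912 + 440 × 0.408 = 967 + 180 = 1147
Net migration: 0–19 + 110 → 1207; 20–39 − 60 → 762; 40–59 + 110 → 1425; 60–79 + 80 → 1795; 80+ + 80 → 1227
→ [1207, 762, 1425, 1795, 1227]
Period 2:
Births: 762 × 0.543 = 414, 1425 × 0.187 = 266 → 680
20–39: 1207 × 0.956 = 1154
40–59: 762 × 0.946 = 721
60–79: 1425 × 0.937 = 1335
80+: 1795 × 0.912 + 1227 × 0.408 = 1637 + 501 = 2138
Net migration: 0–19 + 110 → 790; 20–39 − 60 → 1094; 40–59 + 110 → 831; 60–79 + 80 → 1415; 80+ + 80 → 2218
→ [790, 1094, 831, 1415, 2218]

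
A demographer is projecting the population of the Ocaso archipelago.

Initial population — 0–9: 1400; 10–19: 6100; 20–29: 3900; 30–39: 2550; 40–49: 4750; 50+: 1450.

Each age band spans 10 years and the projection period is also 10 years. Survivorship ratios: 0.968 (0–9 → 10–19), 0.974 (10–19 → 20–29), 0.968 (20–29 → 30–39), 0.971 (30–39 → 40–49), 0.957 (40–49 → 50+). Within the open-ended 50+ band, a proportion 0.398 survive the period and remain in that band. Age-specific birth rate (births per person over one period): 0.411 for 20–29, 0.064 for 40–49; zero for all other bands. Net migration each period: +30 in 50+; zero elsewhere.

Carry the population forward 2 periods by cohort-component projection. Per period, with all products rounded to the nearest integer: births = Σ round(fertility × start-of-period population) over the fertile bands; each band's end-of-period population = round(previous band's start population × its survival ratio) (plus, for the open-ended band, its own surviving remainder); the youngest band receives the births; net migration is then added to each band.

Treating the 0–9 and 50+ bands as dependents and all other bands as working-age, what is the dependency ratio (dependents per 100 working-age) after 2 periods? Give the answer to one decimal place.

56.0

— Period 1 —
Births: 3900 * 0.411 = 1603  |  4750 * 0.064 = 304 — total 1907
10–19: 1400 * 0.968 = 1355
20–29: 6100 * 0.974 = 5941
30–39: 3900 * 0.968 = 3775
40–49: 2550 * 0.971 = 2476
50+: 4750 * 0.957 + 1450 * 0.398 = 4546 + 577 = 5123
Net migration: 50+ + 30 → 5153
→ [1907, 1355, 5941, 3775, 2476, 5153]
— Period 2 —
Births: 5941 * 0.411 = 2442  |  2476 * 0.064 = 158 — total 2600
10–19: 1907 * 0.968 = 1846
20–29: 1355 * 0.974 = 1320
30–39: 5941 * 0.968 = 5751
40–49: 3775 * 0.971 = 3666
50+: 2476 * 0.957 + 5153 * 0.398 = 2370 + 2051 = 4421
Net migration: 50+ + 30 → 4451
→ [2600, 1846, 1320, 5751, 3666, 4451]
Dependents (band 0–9 + band 50+) = 2600 + 4451 = 7051; working-age = 12583; ratio = 7051/12583 × 100 = 56.0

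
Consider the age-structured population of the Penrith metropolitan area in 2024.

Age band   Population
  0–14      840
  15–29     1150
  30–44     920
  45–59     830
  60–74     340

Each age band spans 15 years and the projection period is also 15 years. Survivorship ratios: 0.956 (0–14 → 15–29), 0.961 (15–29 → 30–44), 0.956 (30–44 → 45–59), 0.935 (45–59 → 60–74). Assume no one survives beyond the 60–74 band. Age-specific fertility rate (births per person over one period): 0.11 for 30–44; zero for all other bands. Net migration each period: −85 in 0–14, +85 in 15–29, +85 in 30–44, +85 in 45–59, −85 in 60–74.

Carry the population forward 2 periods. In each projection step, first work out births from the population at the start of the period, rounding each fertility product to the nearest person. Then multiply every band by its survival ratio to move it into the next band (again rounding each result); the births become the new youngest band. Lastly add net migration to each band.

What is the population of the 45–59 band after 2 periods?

1223

Period 1.
Births: 920 × 0.11 = 101
15–29: 840 × 0.956 = 803
30–44: 1150 × 0.961 = 1105
45–59: 920 × 0.956 = 880
60–74: 830 × 0.935 = 776
Net migration: 0–14 − 85 → 16; 15–29 + 85 → 888; 30–44 + 85 → 1190; 45–59 + 85 → 965; 60–74 − 85 → 691
Population now: 0–14=16, 15–29=888, 30–44=1190, 45–59=965, 60–74=691
Period 2.
Births: 1190 × 0.11 = 131
15–29: 16 × 0.956 = 15
30–44: 888 × 0.961 = 853
45–59: 1190 × 0.956 = 1138
60–74: 965 × 0.935 = 902
Net migration: 0–14 − 85 → 46; 15–29 + 85 → 100; 30–44 + 85 → 938; 45–59 + 85 → 1223; 60–74 − 85 → 817
Population now: 0–14=46, 15–29=100, 30–44=938, 45–59=1223, 60–74=817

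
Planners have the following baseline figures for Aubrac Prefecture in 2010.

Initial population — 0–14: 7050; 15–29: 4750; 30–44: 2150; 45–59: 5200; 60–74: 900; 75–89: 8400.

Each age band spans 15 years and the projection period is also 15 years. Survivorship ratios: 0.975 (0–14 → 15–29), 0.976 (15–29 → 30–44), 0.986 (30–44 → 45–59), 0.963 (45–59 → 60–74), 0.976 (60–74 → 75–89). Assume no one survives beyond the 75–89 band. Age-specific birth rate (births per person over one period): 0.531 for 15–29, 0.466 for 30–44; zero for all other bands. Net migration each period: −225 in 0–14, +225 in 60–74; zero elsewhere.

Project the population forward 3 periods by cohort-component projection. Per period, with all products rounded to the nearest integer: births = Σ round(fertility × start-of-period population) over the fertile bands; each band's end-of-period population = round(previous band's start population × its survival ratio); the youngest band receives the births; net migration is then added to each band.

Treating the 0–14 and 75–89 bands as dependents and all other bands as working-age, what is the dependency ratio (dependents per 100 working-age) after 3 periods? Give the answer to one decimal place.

Let group 1 be 0–14 through group 6 = 75–89.
Period 1.
Births: 4750 × 0.531 = 2522, 2150 × 0.466 = 1002 → 3524
Group 2: 7050 × 0.975 = 6874
Group 3: 4750 × 0.976 = 4636
Group 4: 2150 × 0.986 = 2120
Group 5: 5200 × 0.963 = 5008
Group 6: 900 × 0.976 = 878
Net migration: Group 1 − 225 → 3299; Group 5 + 225 → 5233
→ [3299, 6874, 4636, 2120, 5233, 878]
Period 2.
Births: 6874 × 0.531 = 3650, 4636 × 0.466 = 2160 → 5810
Group 2: 3299 × 0.975 = 3217
Group 3: 6874 × 0.976 = 6709
Group 4: 4636 × 0.986 = 4571
Group 5: 2120 × 0.963 = 2042
Group 6: 5233 × 0.976 = 5107
Net migration: Group 1 − 225 → 5585; Group 5 + 225 → 2267
→ [5585, 3217, 6709, 4571, 2267, 5107]
Period 3.
Births: 3217 × 0.531 = 1708, 6709 × 0.466 = 3126 → 4834
Group 2: 5585 × 0.975 = 5445
Group 3: 3217 × 0.976 = 3140
Group 4: 6709 × 0.986 = 6615
Group 5: 4571 × 0.963 = 4402
Group 6: 2267 × 0.976 = 2213
Net migration: Group 1 − 225 → 4609; Group 5 + 225 → 4627
→ [4609, 5445, 3140, 6615, 4627, 2213]
Dependents (band 0–14 + band 75–89) = 4609 + 2213 = 6822; working-age = 19827; ratio = 6822/19827 × 100 = 34.4

34.4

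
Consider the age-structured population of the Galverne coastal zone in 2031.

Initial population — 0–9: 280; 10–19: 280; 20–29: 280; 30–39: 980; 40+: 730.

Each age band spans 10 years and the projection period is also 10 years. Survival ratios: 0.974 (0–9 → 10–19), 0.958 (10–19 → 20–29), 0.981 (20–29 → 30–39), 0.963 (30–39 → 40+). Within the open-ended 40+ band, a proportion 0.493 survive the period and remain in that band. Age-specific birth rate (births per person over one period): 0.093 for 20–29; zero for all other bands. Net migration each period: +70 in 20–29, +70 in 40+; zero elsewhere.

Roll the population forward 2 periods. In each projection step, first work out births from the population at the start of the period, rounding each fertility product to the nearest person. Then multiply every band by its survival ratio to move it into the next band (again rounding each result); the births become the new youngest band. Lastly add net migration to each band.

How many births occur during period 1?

26

[period 1]
Births: 280 × 0.093 = 26
10–19: 280 × 0.974 = 273
20–29: 280 × 0.958 = 268
30–39: 280 × 0.981 = 275
40+: 980 × 0.963 + 730 × 0.493 = 944 + 360 = 1304
Net migration: 20–29 + 70 → 338; 40+ + 70 → 1374
→ [26, 273, 338, 275, 1374]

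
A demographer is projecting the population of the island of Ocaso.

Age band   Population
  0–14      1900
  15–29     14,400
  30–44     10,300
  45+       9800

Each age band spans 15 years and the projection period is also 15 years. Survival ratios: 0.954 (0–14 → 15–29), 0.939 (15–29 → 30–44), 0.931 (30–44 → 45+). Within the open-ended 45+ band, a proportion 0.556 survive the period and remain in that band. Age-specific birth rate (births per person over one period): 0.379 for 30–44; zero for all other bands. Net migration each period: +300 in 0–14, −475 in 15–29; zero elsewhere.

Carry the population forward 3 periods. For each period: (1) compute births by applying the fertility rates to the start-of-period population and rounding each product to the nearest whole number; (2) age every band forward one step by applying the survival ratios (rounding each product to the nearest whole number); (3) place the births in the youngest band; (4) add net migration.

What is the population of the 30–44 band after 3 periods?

Call the groups 1 to 4, youngest first.
After projecting period 1:
Births: 10300 × 0.379 = 3904
Group 2: 1900 × 0.954 = 1813
Group 3: 14400 × 0.939 = 13522
Group 4: 10300 × 0.931 + 9800 × 0.556 = 9589 + 5449 = 15038
Net migration: Group 1 + 300 → 4204; Group 2 − 475 → 1338
End of period: [4204, 1338, 13522, 15038]
After projecting period 2:
Births: 13522 × 0.379 = 5125
Group 2: 4204 × 0.954 = 4011
Group 3: 1338 × 0.939 = 1256
Group 4: 13522 × 0.931 + 15038 × 0.556 = 12589 + 8361 = 20950
Net migration: Group 1 + 300 → 5425; Group 2 − 475 → 3536
End of period: [5425, 3536, 1256, 20950]
After projecting period 3:
Births: 1256 × 0.379 = 476
Group 2: 5425 × 0.954 = 5175
Group 3: 3536 × 0.939 = 3320
Group 4: 1256 × 0.931 + 20950 × 0.556 = 1169 + 11648 = 12817
Net migration: Group 1 + 300 → 776; Group 2 − 475 → 4700
End of period: [776, 4700, 3320, 12817]

3320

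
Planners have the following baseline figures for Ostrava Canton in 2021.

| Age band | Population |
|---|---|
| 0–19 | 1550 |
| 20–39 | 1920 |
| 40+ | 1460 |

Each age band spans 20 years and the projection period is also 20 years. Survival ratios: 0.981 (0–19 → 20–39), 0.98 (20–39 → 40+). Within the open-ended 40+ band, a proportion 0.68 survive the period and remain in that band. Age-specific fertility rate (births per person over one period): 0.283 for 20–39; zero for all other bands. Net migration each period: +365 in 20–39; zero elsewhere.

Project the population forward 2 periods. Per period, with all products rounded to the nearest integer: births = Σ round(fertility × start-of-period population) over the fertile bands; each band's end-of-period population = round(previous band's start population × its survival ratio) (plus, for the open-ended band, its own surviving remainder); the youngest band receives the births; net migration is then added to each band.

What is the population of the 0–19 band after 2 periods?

Let group 1 be 0–19 through group 3 = 40+.
Period 1:
Births: 1920 × 0.283 = 543
Group 2: 1550 × 0.981 = 1521
Group 3: 1920 × 0.98 + 1460 × 0.68 = 1882 + 993 = 2875
Net migration: Group 2 + 365 → 1886
Giving 543 / 1886 / 2875.
Period 2:
Births: 1886 × 0.283 = 534
Group 2: 543 × 0.981 = 533
Group 3: 1886 × 0.98 + 2875 × 0.68 = 1848 + 1955 = 3803
Net migration: Group 2 + 365 → 898
Giving 534 / 898 / 3803.

534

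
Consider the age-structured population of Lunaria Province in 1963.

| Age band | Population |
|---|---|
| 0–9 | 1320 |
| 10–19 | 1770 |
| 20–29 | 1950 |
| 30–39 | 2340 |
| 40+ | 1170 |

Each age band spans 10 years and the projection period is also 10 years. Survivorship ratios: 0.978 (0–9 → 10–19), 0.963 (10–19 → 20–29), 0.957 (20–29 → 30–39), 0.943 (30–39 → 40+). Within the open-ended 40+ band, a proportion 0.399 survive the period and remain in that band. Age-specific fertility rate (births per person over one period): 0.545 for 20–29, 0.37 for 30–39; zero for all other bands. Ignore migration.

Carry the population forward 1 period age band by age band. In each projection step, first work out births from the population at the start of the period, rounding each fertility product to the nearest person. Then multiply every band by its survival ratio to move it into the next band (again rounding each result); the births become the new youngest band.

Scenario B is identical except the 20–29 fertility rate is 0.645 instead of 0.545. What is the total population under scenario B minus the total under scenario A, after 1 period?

195

Period 1.
Births: 1950 * 0.545 = 1063 ; 2340 * 0.37 = 866 — total 1929
10–19: 1320 * 0.978 = 1291
20–29: 1770 * 0.963 = 1705
30–39: 1950 * 0.957 = 1866
40+: 2340 * 0.943 + 1170 * 0.399 = 2207 + 467 = 2674
Giving 1929 / 1291 / 1705 / 1866 / 2674.
Scenario A total after 1 period: 9465
Scenario B projection —
Period 1.
Births: 1950 * 0.645 = 1258 ; 2340 * 0.37 = 866 — total 2124
10–19: 1320 * 0.978 = 1291
20–29: 1770 * 0.963 = 1705
30–39: 1950 * 0.957 = 1866
40+: 2340 * 0.943 + 1170 * 0.399 = 2207 + 467 = 2674
Giving 2124 / 1291 / 1705 / 1866 / 2674.
Scenario B total after 1 period: 9660
Difference B − A = 9660 − 9465 = 195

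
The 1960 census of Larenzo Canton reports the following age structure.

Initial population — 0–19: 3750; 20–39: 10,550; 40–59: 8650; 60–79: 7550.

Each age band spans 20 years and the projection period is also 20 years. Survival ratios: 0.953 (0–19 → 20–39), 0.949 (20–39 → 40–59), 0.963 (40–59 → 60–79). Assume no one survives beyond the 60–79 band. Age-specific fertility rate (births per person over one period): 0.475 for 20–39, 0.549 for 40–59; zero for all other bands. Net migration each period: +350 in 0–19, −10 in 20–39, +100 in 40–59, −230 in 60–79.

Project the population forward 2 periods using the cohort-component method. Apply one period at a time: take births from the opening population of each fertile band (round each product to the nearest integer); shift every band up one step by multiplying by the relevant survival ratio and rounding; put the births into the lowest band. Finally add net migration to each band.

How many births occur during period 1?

9760

After projecting period 1:
Births: 10550 * 0.475 = 5011  |  8650 * 0.549 = 4749 → 9760
20–39: 3750 * 0.953 = 3574
40–59: 10550 * 0.949 = 10012
60–79: 8650 * 0.963 = 8330
Net migration: 0–19 + 350 → 10110; 20–39 − 10 → 3564; 40–59 + 100 → 10112; 60–79 − 230 → 8100
→ [10110, 3564, 10112, 8100]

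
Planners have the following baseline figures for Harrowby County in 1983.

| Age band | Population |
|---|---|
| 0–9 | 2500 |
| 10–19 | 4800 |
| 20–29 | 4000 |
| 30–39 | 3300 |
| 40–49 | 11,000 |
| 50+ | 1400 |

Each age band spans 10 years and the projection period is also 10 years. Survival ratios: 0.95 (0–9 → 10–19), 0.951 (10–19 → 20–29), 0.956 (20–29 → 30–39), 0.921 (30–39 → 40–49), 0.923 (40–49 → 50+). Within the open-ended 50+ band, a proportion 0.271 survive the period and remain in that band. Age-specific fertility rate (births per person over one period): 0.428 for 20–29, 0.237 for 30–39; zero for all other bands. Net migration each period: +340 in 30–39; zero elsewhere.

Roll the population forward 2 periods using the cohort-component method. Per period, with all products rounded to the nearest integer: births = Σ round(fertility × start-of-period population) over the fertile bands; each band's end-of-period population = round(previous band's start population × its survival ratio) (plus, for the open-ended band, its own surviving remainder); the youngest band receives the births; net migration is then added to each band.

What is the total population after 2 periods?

[period 1]
Births: 4000 * 0.428 = 1712  |  3300 * 0.237 = 782 — total 2494
10–19: 2500 * 0.95 = 2375
20–29: 4800 * 0.951 = 4565
30–39: 4000 * 0.956 = 3824
40–49: 3300 * 0.921 = 3039
50+: 11000 * 0.923 + 1400 * 0.271 = 10153 + 379 = 10532
Net migration: 30–39 + 340 → 4164
Population now: 0–9=2494, 10–19=2375, 20–29=4565, 30–39=4164, 40–49=3039, 50+=10532
[period 2]
Births: 4565 * 0.428 = 1954  |  4164 * 0.237 = 987 — total 2941
10–19: 2494 * 0.95 = 2369
20–29: 2375 * 0.951 = 2259
30–39: 4565 * 0.956 = 4364
40–49: 4164 * 0.921 = 3835
50+: 3039 * 0.923 + 10532 * 0.271 = 2805 + 2854 = 5659
Net migration: 30–39 + 340 → 4704
Population now: 0–9=2941, 10–19=2369, 20–29=2259, 30–39=4704, 40–49=3835, 50+=5659
Total after period 2: 2941 + 2369 + 2259 + 4704 + 3835 + 5659 = 21767

21767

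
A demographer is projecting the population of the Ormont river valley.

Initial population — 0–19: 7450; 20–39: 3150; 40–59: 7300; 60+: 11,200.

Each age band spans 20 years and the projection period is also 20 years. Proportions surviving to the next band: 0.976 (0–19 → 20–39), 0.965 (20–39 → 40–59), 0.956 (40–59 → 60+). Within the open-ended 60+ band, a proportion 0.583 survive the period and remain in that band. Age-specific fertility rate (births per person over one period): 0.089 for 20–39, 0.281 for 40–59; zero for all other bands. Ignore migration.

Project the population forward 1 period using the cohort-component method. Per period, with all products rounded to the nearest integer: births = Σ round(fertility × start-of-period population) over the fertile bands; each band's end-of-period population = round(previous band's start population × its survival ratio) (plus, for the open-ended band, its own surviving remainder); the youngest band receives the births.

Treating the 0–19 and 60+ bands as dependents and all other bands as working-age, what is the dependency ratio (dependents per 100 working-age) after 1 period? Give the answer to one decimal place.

(Groups numbered youngest = 1 to oldest = 4.)
Period 1.
Births: 3150 × 0.089 = 280, 7300 × 0.281 = 2051 ⇒ total 2331
Group 2: 7450 × 0.976 = 7271
Group 3: 3150 × 0.965 = 3040
Group 4: 7300 × 0.956 + 11200 × 0.583 = 6979 + 6530 = 13509
Population now: 0–19=2331, 20–39=7271, 40–59=3040, 60+=13509
Dependents (band 0–19 + band 60+) = 2331 + 13509 = 15840; working-age = 10311; ratio = 15840/10311 × 100 = 153.6

153.6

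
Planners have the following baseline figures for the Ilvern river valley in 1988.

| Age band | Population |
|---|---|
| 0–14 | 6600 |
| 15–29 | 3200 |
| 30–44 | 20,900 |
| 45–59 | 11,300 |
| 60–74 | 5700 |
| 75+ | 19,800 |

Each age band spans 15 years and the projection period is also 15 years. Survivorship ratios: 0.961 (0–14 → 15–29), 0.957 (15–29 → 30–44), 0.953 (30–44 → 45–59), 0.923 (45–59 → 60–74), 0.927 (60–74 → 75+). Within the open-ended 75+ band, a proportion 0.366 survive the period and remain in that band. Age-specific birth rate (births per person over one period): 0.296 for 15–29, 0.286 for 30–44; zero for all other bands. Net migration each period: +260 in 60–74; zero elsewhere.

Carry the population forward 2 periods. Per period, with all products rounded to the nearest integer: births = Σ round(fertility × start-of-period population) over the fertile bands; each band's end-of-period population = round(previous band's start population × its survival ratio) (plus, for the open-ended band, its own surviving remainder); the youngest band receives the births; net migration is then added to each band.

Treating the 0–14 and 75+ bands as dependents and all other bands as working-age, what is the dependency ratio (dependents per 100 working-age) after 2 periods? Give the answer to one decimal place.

50.3

Call the bands 1 to 6, youngest first.
— Period 1 —
Births: 3200 × 0.296 = 947  |  20900 × 0.286 = 5977 ⇒ total 6924
Band 2: 6600 × 0.961 = 6343
Band 3: 3200 × 0.957 = 3062
Band 4: 20900 × 0.953 = 19918
Band 5: 11300 × 0.923 = 10430
Band 6: 5700 × 0.927 + 19800 × 0.366 = 5284 + 7247 = 12531
Net migration: Band 5 + 260 → 10690
Giving 6924 / 6343 / 3062 / 19918 / 10690 / 12531.
— Period 2 —
Births: 6343 × 0.296 = 1878  |  3062 × 0.286 = 876 ⇒ total 2754
Band 2: 6924 × 0.961 = 6654
Band 3: 6343 × 0.957 = 6070
Band 4: 3062 × 0.953 = 2918
Band 5: 19918 × 0.923 = 18384
Band 6: 10690 × 0.927 + 12531 × 0.366 = 9910 + 4586 = 14496
Net migration: Band 5 + 260 → 18644
Giving 2754 / 6654 / 6070 / 2918 / 18644 / 14496.
Dependents (band 0–14 + band 75+) = 2754 + 14496 = 17250; working-age = 34286; ratio = 17250/34286 × 100 = 50.3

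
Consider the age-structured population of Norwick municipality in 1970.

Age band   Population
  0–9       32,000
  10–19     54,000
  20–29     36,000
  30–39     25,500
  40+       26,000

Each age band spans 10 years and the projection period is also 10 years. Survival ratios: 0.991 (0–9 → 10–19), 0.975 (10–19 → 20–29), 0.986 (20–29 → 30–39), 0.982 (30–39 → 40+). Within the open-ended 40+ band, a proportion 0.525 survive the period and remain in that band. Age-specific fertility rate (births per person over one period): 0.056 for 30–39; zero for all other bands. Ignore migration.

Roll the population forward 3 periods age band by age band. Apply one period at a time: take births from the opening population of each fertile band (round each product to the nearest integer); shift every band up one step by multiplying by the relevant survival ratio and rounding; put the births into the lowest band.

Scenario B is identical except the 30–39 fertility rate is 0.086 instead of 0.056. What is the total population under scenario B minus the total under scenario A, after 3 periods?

Let group 1 be 0–9 through group 5 = 40+.
Period 1.
Births: 25500 * 0.056 = 1428
Group 2: 32000 * 0.991 = 31712
Group 3: 54000 * 0.975 = 52650
Group 4: 36000 * 0.986 = 35496
Group 5: 25500 * 0.982 + 26000 * 0.525 = 25041 + 13650 = 38691
Population now: 0–9=1428, 10–19=31712, 20–29=52650, 30–39=35496, 40+=38691
Period 2.
Births: 35496 * 0.056 = 1988
Group 2: 1428 * 0.991 = 1415
Group 3: 31712 * 0.975 = 30919
Group 4: 52650 * 0.986 = 51913
Group 5: 35496 * 0.982 + 38691 * 0.525 = 34857 + 20313 = 55170
Population now: 0–9=1988, 10–19=1415, 20–29=30919, 30–39=51913, 40+=55170
Period 3.
Births: 51913 * 0.056 = 2907
Group 2: 1988 * 0.991 = 1970
Group 3: 1415 * 0.975 = 1380
Group 4: 30919 * 0.986 = 30486
Group 5: 51913 * 0.982 + 55170 * 0.525 = 50979 + 28964 = 79943
Population now: 0–9=2907, 10–19=1970, 20–29=1380, 30–39=30486, 40+=79943
Scenario A total after 3 periods: 116686
Scenario B projection —
Period 1.
Births: 25500 * 0.086 = 2193
Group 2: 32000 * 0.991 = 31712
Group 3: 54000 * 0.975 = 52650
Group 4: 36000 * 0.986 = 35496
Group 5: 25500 * 0.982 + 26000 * 0.525 = 25041 + 13650 = 38691
Population now: 0–9=2193, 10–19=31712, 20–29=52650, 30–39=35496, 40+=38691
Period 2.
Births: 35496 * 0.086 = 3053
Group 2: 2193 * 0.991 = 2173
Group 3: 31712 * 0.975 = 30919
Group 4: 52650 * 0.986 = 51913
Group 5: 35496 * 0.982 + 38691 * 0.525 = 34857 + 20313 = 55170
Population now: 0–9=3053, 10–19=2173, 20–29=30919, 30–39=51913, 40+=55170
Period 3.
Births: 51913 * 0.086 = 4465
Group 2: 3053 * 0.991 = 3026
Group 3: 2173 * 0.975 = 2119
Group 4: 30919 * 0.986 = 30486
Group 5: 51913 * 0.982 + 55170 * 0.525 = 50979 + 28964 = 79943
Population now: 0–9=4465, 10–19=3026, 20–29=2119, 30–39=30486, 40+=79943
Scenario B total after 3 periods: 120039
Difference B − A = 120039 − 116686 = 3353

3353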